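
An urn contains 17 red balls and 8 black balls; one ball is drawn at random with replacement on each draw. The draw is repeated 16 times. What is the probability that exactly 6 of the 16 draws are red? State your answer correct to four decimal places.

X ~ Binomial(n=16, p=0.68).
P(X=6) = C(16,6) · p^6 · (1−p)^10
= 8008 · 0.098867 · 1.1259e-05 = 0.008914

0.0089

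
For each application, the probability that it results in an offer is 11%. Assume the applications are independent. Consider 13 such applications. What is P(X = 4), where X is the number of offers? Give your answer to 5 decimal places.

0.03668

X ~ Binomial(n=13, p=0.11).
P(X=4) = C(13,4) · p^4 · (1−p)^9
= 715 · 0.00014641 · 0.35036 = 0.0366764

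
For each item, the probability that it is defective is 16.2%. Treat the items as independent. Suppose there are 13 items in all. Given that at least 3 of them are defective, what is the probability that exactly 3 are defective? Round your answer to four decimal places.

X ~ Binomial(13, 0.162). Want P(X=3 | X≥3) = P(X=3) / P(X≥3).
P(X=3) = C(13,3)·0.162^3·0.838^10 = 0.207659
P(X≥3) = 1 − 0.100501 − 0.252573 − 0.292960 = 0.353965
Ratio = 0.207659 / 0.353965 = 0.586665

0.5867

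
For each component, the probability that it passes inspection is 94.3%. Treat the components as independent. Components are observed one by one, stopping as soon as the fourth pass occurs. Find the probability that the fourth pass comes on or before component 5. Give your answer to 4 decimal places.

0.9711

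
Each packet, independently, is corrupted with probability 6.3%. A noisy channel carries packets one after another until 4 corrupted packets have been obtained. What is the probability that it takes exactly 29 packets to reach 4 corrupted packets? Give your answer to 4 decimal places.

Y = trial on which the fourth success occurs; negative binomial, r=4, p=0.063.
P(Y=29) = C(28,3) · p^4 · (1−p)^25
= 3276 · 1.5753e-05 · 0.19656 = 0.010144

0.0101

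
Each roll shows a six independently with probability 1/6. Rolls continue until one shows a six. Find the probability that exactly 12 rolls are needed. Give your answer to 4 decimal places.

Geometric (trials to first success), p = 0.166667.
P(Y = 12) = (1−p)^11 · p = 0.13459 · 0.166667 = 0.022431

0.0224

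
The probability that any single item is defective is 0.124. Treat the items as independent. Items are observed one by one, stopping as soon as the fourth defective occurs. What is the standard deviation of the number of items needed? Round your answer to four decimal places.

15.0959

Y = total items until the fourth success; negative binomial with r=4, p=0.124.
SD(Y) = √[r(1−p)/p²] = √(227.887617) = 15.095947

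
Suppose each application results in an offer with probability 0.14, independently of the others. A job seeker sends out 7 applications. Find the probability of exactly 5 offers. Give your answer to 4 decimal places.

0.0008

X ~ Binomial(n=7, p=0.14).
P(X=5) = C(7,5) · p^5 · (1−p)^2
= 21 · 5.3782e-05 · 0.7396 = 0.000835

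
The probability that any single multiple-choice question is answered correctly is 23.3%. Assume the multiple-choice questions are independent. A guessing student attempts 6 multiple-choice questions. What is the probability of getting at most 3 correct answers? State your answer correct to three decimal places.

0.971

X ~ Binomial(6, 0.233); P(X ≤ 3) = Σ C(6,k) p^k (1−p)^(6−k) over k:
  k=0: C(6,0)·0.233^0·0.767^6 = 0.20360
  k=1: C(6,1)·0.233^1·0.767^5 = 0.37109
  k=2: C(6,2)·0.233^2·0.767^4 = 0.28183
  k=3: C(6,3)·0.233^3·0.767^3 = 0.11415
Total = 0.97067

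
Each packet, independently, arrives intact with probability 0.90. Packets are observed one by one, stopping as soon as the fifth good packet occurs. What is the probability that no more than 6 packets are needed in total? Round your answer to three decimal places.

0.886

Finishing within 6 packets ⇔ at least 5 successes in the first 6. With X ~ Binomial(6, 0.90), P(Y ≤ 6) = 1 − P(X ≤ 4).
  k=0: C(6,0)·0.90^0·0.10^6 = 0.00000
  k=1: C(6,1)·0.90^1·0.10^5 = 0.00005
  k=2: C(6,2)·0.90^2·0.10^4 = 0.00121
  k=3: C(6,3)·0.90^3·0.10^3 = 0.01458
  k=4: C(6,4)·0.90^4·0.10^2 = 0.09842
1 − 0.11427 = 0.88574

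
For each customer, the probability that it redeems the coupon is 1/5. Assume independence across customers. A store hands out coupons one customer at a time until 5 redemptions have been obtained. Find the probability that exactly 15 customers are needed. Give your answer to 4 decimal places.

0.0344

Y = trial on which the fifth success occurs; negative binomial, r=5, p=0.20.
P(Y=15) = C(14,4) · p^5 · (1−p)^10
= 1001 · 0.00032 · 0.10737 = 0.034394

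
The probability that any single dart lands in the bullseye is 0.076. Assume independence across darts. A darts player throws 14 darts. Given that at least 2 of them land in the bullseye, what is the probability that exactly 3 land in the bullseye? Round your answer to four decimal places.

X ~ Binomial(14, 0.076). Want P(X=3 | X≥2) = P(X=3) / P(X≥2).
P(X=3) = C(14,3)·0.076^3·0.924^11 = 0.066978
P(X≥2) = 1 − 0.330680 − 0.380783 = 0.288538
Ratio = 0.066978 / 0.288538 = 0.232130

0.2321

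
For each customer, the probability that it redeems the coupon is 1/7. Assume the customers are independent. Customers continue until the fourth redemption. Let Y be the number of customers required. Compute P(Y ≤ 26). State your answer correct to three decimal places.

Finishing within 26 customers ⇔ at least 4 successes in the first 26. With X ~ Binomial(26, 0.142857), P(Y ≤ 26) = 1 − P(X ≤ 3).
  k=0: C(26,0)·0.142857^0·0.857143^26 = 0.01817
  k=1: C(26,1)·0.142857^1·0.857143^25 = 0.07874
  k=2: C(26,2)·0.142857^2·0.857143^24 = 0.16405
  k=3: C(26,3)·0.142857^3·0.857143^23 = 0.21873
1 − 0.47969 = 0.52031

0.520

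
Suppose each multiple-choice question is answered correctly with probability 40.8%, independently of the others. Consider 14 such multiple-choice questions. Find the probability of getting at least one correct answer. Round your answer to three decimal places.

0.999

P(at least one) = 1 − P(none) = 1 − (1 − 0.408)^14
= 1 − 0.00065 = 0.99935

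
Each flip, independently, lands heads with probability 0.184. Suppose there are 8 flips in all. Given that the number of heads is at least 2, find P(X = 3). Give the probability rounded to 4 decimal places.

X ~ Binomial(8, 0.184). Want P(X=3 | X≥2) = P(X=3) / P(X≥2).
P(X=3) = C(8,3)·0.184^3·0.816^5 = 0.126210
P(X≥2) = 1 − 0.196572 − 0.354600 = 0.448828
Ratio = 0.126210 / 0.448828 = 0.281198

0.2812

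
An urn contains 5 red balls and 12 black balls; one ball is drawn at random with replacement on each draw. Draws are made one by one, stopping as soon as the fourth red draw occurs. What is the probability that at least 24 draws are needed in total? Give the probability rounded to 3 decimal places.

0.061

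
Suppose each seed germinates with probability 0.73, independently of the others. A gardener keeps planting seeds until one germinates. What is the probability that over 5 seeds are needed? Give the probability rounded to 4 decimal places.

Y = number of seeds to the first success; geometric, p = 0.73.
P(Y > 5) = P(first 5 all fail) = (1−p)^5 = 0.001435

0.0014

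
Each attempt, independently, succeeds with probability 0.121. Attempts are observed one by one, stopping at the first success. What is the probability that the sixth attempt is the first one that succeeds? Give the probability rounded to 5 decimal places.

Geometric (trials to first success), p = 0.121.
P(Y = 6) = (1−p)^5 · p = 0.52474 · 0.121 = 0.0634936

0.06349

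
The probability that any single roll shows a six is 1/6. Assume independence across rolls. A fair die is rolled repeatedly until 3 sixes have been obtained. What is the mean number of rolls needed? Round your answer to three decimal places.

Y = total rolls until the third success; negative binomial with r=3, p=0.166667.
E[Y] = r / p = 3 / 0.166667 = 18.00000

18.000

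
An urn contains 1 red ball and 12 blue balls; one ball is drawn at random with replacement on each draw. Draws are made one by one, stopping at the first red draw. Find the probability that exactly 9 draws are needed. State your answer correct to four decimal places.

Geometric (trials to first success), p = 0.076923.
P(Y = 9) = (1−p)^8 · p = 0.52711 · 0.076923 = 0.040547

0.0405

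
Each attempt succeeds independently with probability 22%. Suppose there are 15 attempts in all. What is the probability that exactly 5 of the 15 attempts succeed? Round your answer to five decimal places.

0.12901

X ~ Binomial(n=15, p=0.22).
P(X=5) = C(15,5) · p^5 · (1−p)^10
= 3003 · 0.00051536 · 0.083358 = 0.1290074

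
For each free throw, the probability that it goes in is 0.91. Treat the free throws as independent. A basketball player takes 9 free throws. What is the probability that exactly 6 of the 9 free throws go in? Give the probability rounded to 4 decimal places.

0.0348

X ~ Binomial(n=9, p=0.91).
P(X=6) = C(9,6) · p^6 · (1−p)^3
= 84 · 0.56787 · 0.000729 = 0.034774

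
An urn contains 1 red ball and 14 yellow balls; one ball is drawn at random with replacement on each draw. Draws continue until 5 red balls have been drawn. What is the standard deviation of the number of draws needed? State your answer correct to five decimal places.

Y = total draws until the fifth success; negative binomial with r=5, p=0.066667.
SD(Y) = √[r(1−p)/p²] = √(1050.0000000) = 32.4037035

32.40370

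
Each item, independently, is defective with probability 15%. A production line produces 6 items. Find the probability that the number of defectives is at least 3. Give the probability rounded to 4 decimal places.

X ~ Binomial(6, 0.15); P(X ≥ 3) = Σ C(6,k) p^k (1−p)^(6−k) over k:
  k=3: C(6,3)·0.15^3·0.85^3 = 0.041453
  k=4: C(6,4)·0.15^4·0.85^2 = 0.005486
  k=5: C(6,5)·0.15^5·0.85^1 = 0.000387
  k=6: C(6,6)·0.15^6·0.85^0 = 0.000011
Total = 0.047339

0.0473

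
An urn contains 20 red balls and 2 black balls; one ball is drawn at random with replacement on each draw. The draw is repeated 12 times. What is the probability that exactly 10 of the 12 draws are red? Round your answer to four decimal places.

X ~ Binomial(n=12, p=0.909091).
P(X=10) = C(12,10) · p^10 · (1−p)^2
= 66 · 0.38554 · 0.0082645 = 0.210296

0.2103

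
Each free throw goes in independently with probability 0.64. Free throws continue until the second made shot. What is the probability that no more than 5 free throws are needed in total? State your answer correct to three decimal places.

0.940

Finishing within 5 free throws ⇔ at least 2 successes in the first 5. With X ~ Binomial(5, 0.64), P(Y ≤ 5) = 1 − P(X ≤ 1).
  k=0: C(5,0)·0.64^0·0.36^5 = 0.00605
  k=1: C(5,1)·0.64^1·0.36^4 = 0.05375
1 − 0.05979 = 0.94021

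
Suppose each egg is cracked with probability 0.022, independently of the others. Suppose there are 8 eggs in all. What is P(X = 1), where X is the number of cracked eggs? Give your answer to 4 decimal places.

X ~ Binomial(n=8, p=0.022).
P(X=1) = C(8,1) · p^1 · (1−p)^7
= 8 · 0.022 · 0.8558 = 0.150621

0.1506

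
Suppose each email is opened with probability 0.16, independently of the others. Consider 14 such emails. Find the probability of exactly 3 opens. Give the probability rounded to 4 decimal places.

0.2190

X ~ Binomial(n=14, p=0.16).
P(X=3) = C(14,3) · p^3 · (1−p)^11
= 364 · 0.004096 · 0.14692 = 0.219045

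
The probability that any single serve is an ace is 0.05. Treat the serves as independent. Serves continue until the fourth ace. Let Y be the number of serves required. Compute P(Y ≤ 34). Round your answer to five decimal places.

Finishing within 34 serves ⇔ at least 4 successes in the first 34. With X ~ Binomial(34, 0.05), P(Y ≤ 34) = 1 − P(X ≤ 3).
  k=0: C(34,0)·0.05^0·0.95^34 = 0.1748246
  k=1: C(34,1)·0.05^1·0.95^33 = 0.3128440
  k=2: C(34,2)·0.05^2·0.95^32 = 0.2716804
  k=3: C(34,3)·0.05^3·0.95^31 = 0.1525223
1 − 0.9118713 = 0.0881287

0.08813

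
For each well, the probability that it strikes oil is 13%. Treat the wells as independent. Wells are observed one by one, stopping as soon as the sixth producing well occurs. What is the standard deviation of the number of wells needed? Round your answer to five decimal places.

Y = total wells until the sixth success; negative binomial with r=6, p=0.13.
SD(Y) = √[r(1−p)/p²] = √(308.8757396) = 17.5748610

17.57486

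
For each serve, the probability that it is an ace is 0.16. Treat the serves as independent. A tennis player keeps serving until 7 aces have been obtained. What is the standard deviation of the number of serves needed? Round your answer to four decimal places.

Y = total serves until the seventh success; negative binomial with r=7, p=0.16.
SD(Y) = √[r(1−p)/p²] = √(229.687500) = 15.155445

15.1554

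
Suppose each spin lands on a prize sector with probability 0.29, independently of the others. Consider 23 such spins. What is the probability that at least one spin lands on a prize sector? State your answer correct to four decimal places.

P(at least one) = 1 − P(none) = 1 − (1 − 0.29)^23
= 1 − 0.000379 = 0.999621

0.9996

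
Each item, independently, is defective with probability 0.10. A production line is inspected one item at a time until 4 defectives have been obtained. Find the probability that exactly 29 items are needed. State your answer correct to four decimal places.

Y = trial on which the fourth success occurs; negative binomial, r=4, p=0.10.
P(Y=29) = C(28,3) · p^4 · (1−p)^25
= 3276 · 0.0001 · 0.07179 = 0.023518

0.0235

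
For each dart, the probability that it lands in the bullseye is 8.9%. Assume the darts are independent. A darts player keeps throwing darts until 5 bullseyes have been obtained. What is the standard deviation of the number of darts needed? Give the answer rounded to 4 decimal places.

23.9803

Y = total darts until the fifth success; negative binomial with r=5, p=0.089.
SD(Y) = √[r(1−p)/p²] = √(575.053655) = 23.980276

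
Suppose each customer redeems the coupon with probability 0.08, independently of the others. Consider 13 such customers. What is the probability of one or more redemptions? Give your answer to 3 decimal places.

0.662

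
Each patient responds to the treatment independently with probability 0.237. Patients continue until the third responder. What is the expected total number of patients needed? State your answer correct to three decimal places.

12.658

Y = total patients until the third success; negative binomial with r=3, p=0.237.
E[Y] = r / p = 3 / 0.237 = 12.65823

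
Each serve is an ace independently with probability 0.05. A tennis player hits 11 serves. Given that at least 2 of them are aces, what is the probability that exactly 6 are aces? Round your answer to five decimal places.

0.00005

X ~ Binomial(11, 0.05). Want P(X=6 | X≥2) = P(X=6) / P(X≥2).
P(X=6) = C(11,6)·0.05^6·0.95^5 = 0.0000056
P(X≥2) = 1 − 0.5688001 − 0.3293053 = 0.1018946
Ratio = 0.0000056 / 0.1018946 = 0.0000548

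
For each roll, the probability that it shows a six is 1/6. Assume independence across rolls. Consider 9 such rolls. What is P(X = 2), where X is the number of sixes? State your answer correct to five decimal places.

X ~ Binomial(n=9, p=0.166667).
P(X=2) = C(9,2) · p^2 · (1−p)^7
= 36 · 0.027778 · 0.27908 = 0.2790816

0.27908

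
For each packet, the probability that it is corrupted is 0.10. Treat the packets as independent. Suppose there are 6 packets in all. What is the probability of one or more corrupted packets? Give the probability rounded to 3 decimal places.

0.469

P(at least one) = 1 − P(none) = 1 − (1 − 0.10)^6
= 1 − 0.53144 = 0.46856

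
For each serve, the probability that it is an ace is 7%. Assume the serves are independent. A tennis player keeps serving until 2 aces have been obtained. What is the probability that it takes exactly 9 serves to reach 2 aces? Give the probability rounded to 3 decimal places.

Y = trial on which the second success occurs; negative binomial, r=2, p=0.07.
P(Y=9) = C(8,1) · p^2 · (1−p)^7
= 8 · 0.0049 · 0.6017 = 0.02359

0.024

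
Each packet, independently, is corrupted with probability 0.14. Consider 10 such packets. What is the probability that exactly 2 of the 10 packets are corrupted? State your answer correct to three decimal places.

X ~ Binomial(n=10, p=0.14).
P(X=2) = C(10,2) · p^2 · (1−p)^8
= 45 · 0.0196 · 0.29922 = 0.26391

0.264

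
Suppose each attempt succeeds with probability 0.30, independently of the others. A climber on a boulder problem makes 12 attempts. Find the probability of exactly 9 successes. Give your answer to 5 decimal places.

X ~ Binomial(n=12, p=0.30).
P(X=9) = C(12,9) · p^9 · (1−p)^3
= 220 · 1.9683e-05 · 0.343 = 0.0014853

0.00149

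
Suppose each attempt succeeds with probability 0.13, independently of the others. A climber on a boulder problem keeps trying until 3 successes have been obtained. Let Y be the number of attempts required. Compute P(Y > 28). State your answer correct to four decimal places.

0.2760

Needing more than 28 attempts ⇔ fewer than 3 successes in the first 28. With X ~ Binomial(28, 0.13), P(Y > 28) = P(X ≤ 2).
  k=0: C(28,0)·0.13^0·0.87^28 = 0.020255
  k=1: C(28,1)·0.13^1·0.87^27 = 0.084746
  k=2: C(28,2)·0.13^2·0.87^26 = 0.170954
P(X ≤ 2) = 0.275956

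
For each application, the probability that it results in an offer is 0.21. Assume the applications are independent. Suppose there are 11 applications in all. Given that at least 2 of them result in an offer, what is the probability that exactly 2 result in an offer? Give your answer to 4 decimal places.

0.4115

X ~ Binomial(11, 0.21). Want P(X=2 | X≥2) = P(X=2) / P(X≥2).
P(X=2) = C(11,2)·0.21^2·0.79^9 = 0.290700
P(X≥2) = 1 − 0.074799 − 0.218717 = 0.706483
Ratio = 0.290700 / 0.706483 = 0.411475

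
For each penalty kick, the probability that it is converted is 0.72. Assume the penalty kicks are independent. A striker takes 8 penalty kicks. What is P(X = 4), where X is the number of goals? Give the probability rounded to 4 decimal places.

0.1156

X ~ Binomial(n=8, p=0.72).
P(X=4) = C(8,4) · p^4 · (1−p)^4
= 70 · 0.26874 · 0.0061466 = 0.115627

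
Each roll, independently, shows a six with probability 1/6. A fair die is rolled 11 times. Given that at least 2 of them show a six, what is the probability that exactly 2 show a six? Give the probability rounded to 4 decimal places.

0.5201

X ~ Binomial(11, 0.166667). Want P(X=2 | X≥2) = P(X=2) / P(X≥2).
P(X=2) = C(11,2)·0.166667^2·0.833333^9 = 0.296094
P(X≥2) = 1 − 0.134588 − 0.296094 = 0.569318
Ratio = 0.296094 / 0.569318 = 0.520084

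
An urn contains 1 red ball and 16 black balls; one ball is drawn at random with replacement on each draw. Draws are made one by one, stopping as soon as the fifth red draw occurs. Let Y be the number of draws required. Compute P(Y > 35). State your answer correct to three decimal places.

Needing more than 35 draws ⇔ fewer than 5 successes in the first 35. With X ~ Binomial(35, 0.058824), P(Y > 35) = P(X ≤ 4).
  k=0: C(35,0)·0.058824^0·0.941176^35 = 0.11981
  k=1: C(35,1)·0.058824^1·0.941176^34 = 0.26208
  k=2: C(35,2)·0.058824^2·0.941176^33 = 0.27846
  k=3: C(35,3)·0.058824^3·0.941176^32 = 0.19144
  k=4: C(35,4)·0.058824^4·0.941176^31 = 0.09572
P(X ≤ 4) = 0.94751

0.948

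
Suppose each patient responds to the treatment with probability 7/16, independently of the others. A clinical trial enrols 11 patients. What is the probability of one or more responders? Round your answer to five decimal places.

0.99822

P(at least one) = 1 − P(none) = 1 − (1 − 0.4375)^11
= 1 − 0.0017838 = 0.9982162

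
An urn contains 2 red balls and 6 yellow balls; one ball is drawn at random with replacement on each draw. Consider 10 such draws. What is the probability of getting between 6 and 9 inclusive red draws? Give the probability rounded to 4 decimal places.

X ~ Binomial(10, 0.25); P(6 ≤ X ≤ 9) = Σ C(10,k) p^k (1−p)^(10−k) over k:
  k=6: C(10,6)·0.25^6·0.75^4 = 0.016222
  k=7: C(10,7)·0.25^7·0.75^3 = 0.003090
  k=8: C(10,8)·0.25^8·0.75^2 = 0.000386
  k=9: C(10,9)·0.25^9·0.75^1 = 0.000029
Total = 0.019727

0.0197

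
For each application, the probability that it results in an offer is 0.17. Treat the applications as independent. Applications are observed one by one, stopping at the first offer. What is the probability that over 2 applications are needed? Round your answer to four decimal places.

Y = number of applications to the first success; geometric, p = 0.17.
P(Y > 2) = P(first 2 all fail) = (1−p)^2 = 0.688900

0.6889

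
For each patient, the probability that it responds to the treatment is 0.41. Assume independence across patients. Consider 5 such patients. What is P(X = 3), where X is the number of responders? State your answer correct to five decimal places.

X ~ Binomial(n=5, p=0.41).
P(X=3) = C(5,3) · p^3 · (1−p)^2
= 10 · 0.068921 · 0.3481 = 0.2399140

0.23991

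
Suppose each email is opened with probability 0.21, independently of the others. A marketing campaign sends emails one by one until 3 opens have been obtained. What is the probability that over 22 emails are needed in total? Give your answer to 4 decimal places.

0.1296

Needing more than 22 emails ⇔ fewer than 3 successes in the first 22. With X ~ Binomial(22, 0.21), P(Y > 22) = P(X ≤ 2).
  k=0: C(22,0)·0.21^0·0.79^22 = 0.005595
  k=1: C(22,1)·0.21^1·0.79^21 = 0.032720
  k=2: C(22,2)·0.21^2·0.79^20 = 0.091326
P(X ≤ 2) = 0.129640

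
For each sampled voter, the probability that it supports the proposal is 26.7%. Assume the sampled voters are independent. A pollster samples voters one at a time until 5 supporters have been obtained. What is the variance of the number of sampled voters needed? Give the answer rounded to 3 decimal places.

51.410

Y = total sampled voters until the fifth success; negative binomial with r=5, p=0.267.
Var(Y) = r(1−p)/p² = 5·0.733 / 0.267² = 51.41046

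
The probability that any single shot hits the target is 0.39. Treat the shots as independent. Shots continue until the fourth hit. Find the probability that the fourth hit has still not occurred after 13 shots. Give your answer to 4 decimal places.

0.1877

Needing more than 13 shots ⇔ fewer than 4 successes in the first 13. With X ~ Binomial(13, 0.39), P(Y > 13) = P(X ≤ 3).
  k=0: C(13,0)·0.39^0·0.61^13 = 0.001619
  k=1: C(13,1)·0.39^1·0.61^12 = 0.013458
  k=2: C(13,2)·0.39^2·0.61^11 = 0.051624
  k=3: C(13,3)·0.39^3·0.61^10 = 0.121020
P(X ≤ 3) = 0.187721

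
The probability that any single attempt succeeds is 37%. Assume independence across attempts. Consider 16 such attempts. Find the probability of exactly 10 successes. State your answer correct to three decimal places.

0.024

X ~ Binomial(n=16, p=0.37).
P(X=10) = C(16,10) · p^10 · (1−p)^6
= 8008 · 4.8086e-05 · 0.062524 = 0.02408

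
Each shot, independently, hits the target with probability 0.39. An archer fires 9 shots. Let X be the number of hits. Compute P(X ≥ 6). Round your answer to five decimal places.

0.08862

X ~ Binomial(9, 0.39); P(X ≥ 6) = Σ C(9,k) p^k (1−p)^(9−k) over k:
  k=6: C(9,6)·0.39^6·0.61^3 = 0.0670898
  k=7: C(9,7)·0.39^7·0.61^2 = 0.0183829
  k=8: C(9,8)·0.39^8·0.61^1 = 0.0029383
  k=9: C(9,9)·0.39^9·0.61^0 = 0.0002087
Total = 0.0886197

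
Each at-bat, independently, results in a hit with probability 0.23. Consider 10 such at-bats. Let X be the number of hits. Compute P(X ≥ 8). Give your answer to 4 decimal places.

0.0002

X ~ Binomial(10, 0.23); P(X ≥ 8) = Σ C(10,k) p^k (1−p)^(10−k) over k:
  k=8: C(10,8)·0.23^8·0.77^2 = 0.000209
  k=9: C(10,9)·0.23^9·0.77^1 = 0.000014
  k=10: C(10,10)·0.23^10·0.77^0 = 0.000000
Total = 0.000223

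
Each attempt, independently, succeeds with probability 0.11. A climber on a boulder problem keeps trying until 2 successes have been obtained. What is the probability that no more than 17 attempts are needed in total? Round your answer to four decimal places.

0.5723

Finishing within 17 attempts ⇔ at least 2 successes in the first 17. With X ~ Binomial(17, 0.11), P(Y ≤ 17) = 1 − P(X ≤ 1).
  k=0: C(17,0)·0.11^0·0.89^17 = 0.137921
  k=1: C(17,1)·0.11^1·0.89^16 = 0.289789
1 − 0.427710 = 0.572290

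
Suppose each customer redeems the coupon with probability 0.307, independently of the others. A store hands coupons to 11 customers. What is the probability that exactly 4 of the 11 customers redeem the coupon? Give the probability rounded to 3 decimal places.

0.225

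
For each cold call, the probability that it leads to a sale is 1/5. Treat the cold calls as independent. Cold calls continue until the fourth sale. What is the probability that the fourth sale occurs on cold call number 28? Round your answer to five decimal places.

Y = trial on which the fourth success occurs; negative binomial, r=4, p=0.20.
P(Y=28) = C(27,3) · p^4 · (1−p)^24
= 2925 · 0.0016 · 0.0047224 = 0.0221007

0.02210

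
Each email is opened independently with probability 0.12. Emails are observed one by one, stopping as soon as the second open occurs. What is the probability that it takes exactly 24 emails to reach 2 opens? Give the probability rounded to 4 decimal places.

0.0199

Y = trial on which the second success occurs; negative binomial, r=2, p=0.12.
P(Y=24) = C(23,1) · p^2 · (1−p)^22
= 23 · 0.0144 · 0.060065 = 0.019893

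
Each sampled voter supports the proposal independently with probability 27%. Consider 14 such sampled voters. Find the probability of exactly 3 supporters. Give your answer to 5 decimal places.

X ~ Binomial(n=14, p=0.27).
P(X=3) = C(14,3) · p^3 · (1−p)^11
= 364 · 0.019683 · 0.031373 = 0.2247730

0.22477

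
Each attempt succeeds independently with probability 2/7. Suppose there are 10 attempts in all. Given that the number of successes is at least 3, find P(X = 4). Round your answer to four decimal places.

0.3214

X ~ Binomial(10, 0.285714). Want P(X=4 | X≥3) = P(X=4) / P(X≥3).
P(X=4) = C(10,4)·0.285714^4·0.714286^6 = 0.185857
P(X≥3) = 1 − 0.034572 − 0.138286 − 0.248916 = 0.578226
Ratio = 0.185857 / 0.578226 = 0.321426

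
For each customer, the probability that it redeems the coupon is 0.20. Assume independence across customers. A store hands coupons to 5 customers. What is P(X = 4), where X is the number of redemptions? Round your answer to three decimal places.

0.006

X ~ Binomial(n=5, p=0.20).
P(X=4) = C(5,4) · p^4 · (1−p)^1
= 5 · 0.0016 · 0.8 = 0.00640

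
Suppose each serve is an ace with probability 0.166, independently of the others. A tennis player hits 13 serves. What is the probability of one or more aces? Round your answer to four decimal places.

0.9056

P(at least one) = 1 − P(none) = 1 − (1 − 0.166)^13
= 1 − 0.094441 = 0.905559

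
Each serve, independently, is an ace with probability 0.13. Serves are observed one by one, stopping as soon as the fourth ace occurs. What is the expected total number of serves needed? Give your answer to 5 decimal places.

30.76923

Y = total serves until the fourth success; negative binomial with r=4, p=0.13.
E[Y] = r / p = 4 / 0.13 = 30.7692308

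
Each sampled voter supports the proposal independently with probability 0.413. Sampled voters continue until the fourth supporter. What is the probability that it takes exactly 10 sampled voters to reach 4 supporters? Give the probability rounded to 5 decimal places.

0.09998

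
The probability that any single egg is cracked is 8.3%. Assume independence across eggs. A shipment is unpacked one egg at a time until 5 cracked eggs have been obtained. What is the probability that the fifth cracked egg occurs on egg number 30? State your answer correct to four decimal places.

Y = trial on which the fifth success occurs; negative binomial, r=5, p=0.083.
P(Y=30) = C(29,4) · p^5 · (1−p)^25
= 23751 · 3.939e-06 · 0.11461 = 0.010723

0.0107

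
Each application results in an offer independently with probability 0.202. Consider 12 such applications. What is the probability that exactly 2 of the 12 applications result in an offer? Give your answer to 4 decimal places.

X ~ Binomial(n=12, p=0.202).
P(X=2) = C(12,2) · p^2 · (1−p)^10
= 66 · 0.040804 · 0.10472 = 0.282017

0.2820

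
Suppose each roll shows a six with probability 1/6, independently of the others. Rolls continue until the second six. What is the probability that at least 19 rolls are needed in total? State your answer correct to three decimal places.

0.173

Needing more than 18 rolls ⇔ fewer than 2 successes in the first 18. With X ~ Binomial(18, 0.166667), P(Y > 18) = P(X ≤ 1).
  k=0: C(18,0)·0.166667^0·0.833333^18 = 0.03756
  k=1: C(18,1)·0.166667^1·0.833333^17 = 0.13522
P(X ≤ 1) = 0.17278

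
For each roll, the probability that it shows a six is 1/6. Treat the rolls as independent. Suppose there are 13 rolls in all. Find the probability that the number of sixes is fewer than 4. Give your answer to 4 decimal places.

X ~ Binomial(13, 0.166667); P(X ≤ 3) = Σ C(13,k) p^k (1−p)^(13−k) over k:
  k=0: C(13,0)·0.166667^0·0.833333^13 = 0.093464
  k=1: C(13,1)·0.166667^1·0.833333^12 = 0.243006
  k=2: C(13,2)·0.166667^2·0.833333^11 = 0.291607
  k=3: C(13,3)·0.166667^3·0.833333^10 = 0.213845
Total = 0.841923

0.8419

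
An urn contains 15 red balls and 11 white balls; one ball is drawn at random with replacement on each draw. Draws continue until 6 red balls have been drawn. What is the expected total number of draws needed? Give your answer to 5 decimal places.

10.40000

Y = total draws until the sixth success; negative binomial with r=6, p=0.576923.
E[Y] = r / p = 6 / 0.576923 = 10.4000000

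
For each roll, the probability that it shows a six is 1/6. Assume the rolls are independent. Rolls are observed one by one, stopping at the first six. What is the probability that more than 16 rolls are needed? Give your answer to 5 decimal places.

Y = number of rolls to the first success; geometric, p = 0.166667.
P(Y > 16) = P(first 16 all fail) = (1−p)^16 = 0.0540879

0.05409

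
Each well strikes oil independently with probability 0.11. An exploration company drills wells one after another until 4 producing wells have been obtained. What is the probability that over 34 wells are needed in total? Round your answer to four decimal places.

0.4769

Needing more than 34 wells ⇔ fewer than 4 successes in the first 34. With X ~ Binomial(34, 0.11), P(Y > 34) = P(X ≤ 3).
  k=0: C(34,0)·0.11^0·0.89^34 = 0.019022
  k=1: C(34,1)·0.11^1·0.89^33 = 0.079936
  k=2: C(34,2)·0.11^2·0.89^32 = 0.163015
  k=3: C(34,3)·0.11^3·0.89^31 = 0.214912
P(X ≤ 3) = 0.476885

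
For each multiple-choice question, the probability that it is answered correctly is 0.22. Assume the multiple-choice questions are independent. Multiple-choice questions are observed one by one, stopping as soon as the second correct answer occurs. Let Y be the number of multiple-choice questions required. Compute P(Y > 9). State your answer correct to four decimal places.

0.3782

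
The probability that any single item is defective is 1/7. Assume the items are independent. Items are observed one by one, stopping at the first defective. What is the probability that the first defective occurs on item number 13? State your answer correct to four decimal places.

Geometric (trials to first success), p = 0.142857.
P(Y = 13) = (1−p)^12 · p = 0.15727 · 0.142857 = 0.022467

0.0225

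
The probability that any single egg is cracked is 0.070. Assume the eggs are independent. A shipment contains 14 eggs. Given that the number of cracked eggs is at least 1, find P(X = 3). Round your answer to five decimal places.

X ~ Binomial(14, 0.07). Want P(X=3 | X≥1) = P(X=3) / P(X≥1).
P(X=3) = C(14,3)·0.07^3·0.93^11 = 0.0561963
P(X≥1) = 1 − 0.3620439 = 0.6379561
Ratio = 0.0561963 / 0.6379561 = 0.0880881

0.08809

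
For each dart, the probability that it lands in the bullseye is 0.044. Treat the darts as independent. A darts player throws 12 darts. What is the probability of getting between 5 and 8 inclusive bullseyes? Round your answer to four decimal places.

0.0001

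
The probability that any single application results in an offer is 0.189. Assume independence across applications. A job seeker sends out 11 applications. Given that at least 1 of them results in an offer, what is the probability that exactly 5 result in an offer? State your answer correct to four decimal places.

0.0352

X ~ Binomial(11, 0.189). Want P(X=5 | X≥1) = P(X=5) / P(X≥1).
P(X=5) = C(11,5)·0.189^5·0.811^6 = 0.031701
P(X≥1) = 1 − 0.099823 = 0.900177
Ratio = 0.031701 / 0.900177 = 0.035217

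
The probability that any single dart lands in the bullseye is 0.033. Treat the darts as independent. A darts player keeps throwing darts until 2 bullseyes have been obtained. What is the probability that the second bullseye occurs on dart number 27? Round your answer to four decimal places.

Y = trial on which the second success occurs; negative binomial, r=2, p=0.033.
P(Y=27) = C(26,1) · p^2 · (1−p)^25
= 26 · 0.001089 · 0.43218 = 0.012237

0.0122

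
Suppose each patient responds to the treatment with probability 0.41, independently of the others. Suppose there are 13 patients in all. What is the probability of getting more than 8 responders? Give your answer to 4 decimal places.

X ~ Binomial(13, 0.41); P(X ≥ 9) = Σ C(13,k) p^k (1−p)^(13−k) over k:
  k=9: C(13,9)·0.41^9·0.59^4 = 0.028364
  k=10: C(13,10)·0.41^10·0.59^3 = 0.007884
  k=11: C(13,11)·0.41^11·0.59^2 = 0.001494
  k=12: C(13,12)·0.41^12·0.59^1 = 0.000173
  k=13: C(13,13)·0.41^13·0.59^0 = 0.000009
Total = 0.037925

0.0379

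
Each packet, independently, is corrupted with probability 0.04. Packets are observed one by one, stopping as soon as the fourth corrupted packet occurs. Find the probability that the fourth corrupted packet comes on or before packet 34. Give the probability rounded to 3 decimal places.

0.046

Finishing within 34 packets ⇔ at least 4 successes in the first 34. With X ~ Binomial(34, 0.04), P(Y ≤ 34) = 1 − P(X ≤ 3).
  k=0: C(34,0)·0.04^0·0.96^34 = 0.24959
  k=1: C(34,1)·0.04^1·0.96^33 = 0.35358
  k=2: C(34,2)·0.04^2·0.96^32 = 0.24309
  k=3: C(34,3)·0.04^3·0.96^31 = 0.10804
1 − 0.95429 = 0.04571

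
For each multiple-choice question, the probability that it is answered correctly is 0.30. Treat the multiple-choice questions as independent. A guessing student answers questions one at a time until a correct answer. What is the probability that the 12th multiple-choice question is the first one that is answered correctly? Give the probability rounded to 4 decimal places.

Geometric (trials to first success), p = 0.30.
P(Y = 12) = (1−p)^11 · p = 0.019773 · 0.30 = 0.005932

0.0059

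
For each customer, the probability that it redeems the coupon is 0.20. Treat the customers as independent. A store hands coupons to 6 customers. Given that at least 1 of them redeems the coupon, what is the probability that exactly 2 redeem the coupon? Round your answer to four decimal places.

0.3331

X ~ Binomial(6, 0.20). Want P(X=2 | X≥1) = P(X=2) / P(X≥1).
P(X=2) = C(6,2)·0.20^2·0.80^4 = 0.245760
P(X≥1) = 1 − 0.262144 = 0.737856
Ratio = 0.245760 / 0.737856 = 0.333073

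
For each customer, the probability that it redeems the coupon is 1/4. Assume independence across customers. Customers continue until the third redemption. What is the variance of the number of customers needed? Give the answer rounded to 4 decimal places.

Y = total customers until the third success; negative binomial with r=3, p=0.25.
Var(Y) = r(1−p)/p² = 3·0.75 / 0.25² = 36.000000

36.0000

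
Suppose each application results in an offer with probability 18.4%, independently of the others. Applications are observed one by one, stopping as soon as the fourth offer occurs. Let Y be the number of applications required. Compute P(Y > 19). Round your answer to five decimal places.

Needing more than 19 applications ⇔ fewer than 4 successes in the first 19. With X ~ Binomial(19, 0.184), P(Y > 19) = P(X ≤ 3).
  k=0: C(19,0)·0.184^0·0.816^19 = 0.0209949
  k=1: C(19,1)·0.184^1·0.816^18 = 0.0899486
  k=2: C(19,2)·0.184^2·0.816^17 = 0.1825427
  k=3: C(19,3)·0.184^3·0.816^16 = 0.2332490
P(X ≤ 3) = 0.5267351

0.52674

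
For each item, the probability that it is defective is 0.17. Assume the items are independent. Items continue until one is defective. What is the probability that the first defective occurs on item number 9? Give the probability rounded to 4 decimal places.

0.0383

Geometric (trials to first success), p = 0.17.
P(Y = 9) = (1−p)^8 · p = 0.22523 · 0.17 = 0.038289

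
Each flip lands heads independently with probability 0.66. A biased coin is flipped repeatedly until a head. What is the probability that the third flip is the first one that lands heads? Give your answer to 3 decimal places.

Geometric (trials to first success), p = 0.66.
P(Y = 3) = (1−p)^2 · p = 0.1156 · 0.66 = 0.07630

0.076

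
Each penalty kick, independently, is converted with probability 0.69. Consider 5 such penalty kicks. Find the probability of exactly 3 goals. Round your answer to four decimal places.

0.3157

X ~ Binomial(n=5, p=0.69).
P(X=3) = C(5,3) · p^3 · (1−p)^2
= 10 · 0.32851 · 0.0961 = 0.315697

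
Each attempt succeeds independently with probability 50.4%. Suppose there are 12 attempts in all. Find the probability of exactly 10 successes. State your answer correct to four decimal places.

0.0172

X ~ Binomial(n=12, p=0.504).
P(X=10) = C(12,10) · p^10 · (1−p)^2
= 66 · 0.0010576 · 0.24602 = 0.017172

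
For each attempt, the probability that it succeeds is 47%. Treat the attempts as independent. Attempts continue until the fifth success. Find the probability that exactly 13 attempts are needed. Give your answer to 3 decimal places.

0.071

Y = trial on which the fifth success occurs; negative binomial, r=5, p=0.47.
P(Y=13) = C(12,4) · p^5 · (1−p)^8
= 495 · 0.022935 · 0.006226 = 0.07068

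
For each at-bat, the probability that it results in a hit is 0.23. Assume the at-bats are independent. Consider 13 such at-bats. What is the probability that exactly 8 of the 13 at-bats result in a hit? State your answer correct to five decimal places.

0.00273

X ~ Binomial(n=13, p=0.23).
P(X=8) = C(13,8) · p^8 · (1−p)^5
= 1287 · 7.8311e-06 · 0.27068 = 0.0027281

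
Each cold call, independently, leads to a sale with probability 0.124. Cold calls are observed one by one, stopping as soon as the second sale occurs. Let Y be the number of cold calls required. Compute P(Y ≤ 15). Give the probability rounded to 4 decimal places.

0.5713

Finishing within 15 cold calls ⇔ at least 2 successes in the first 15. With X ~ Binomial(15, 0.124), P(Y ≤ 15) = 1 − P(X ≤ 1).
  k=0: C(15,0)·0.124^0·0.876^15 = 0.137266
  k=1: C(15,1)·0.124^1·0.876^14 = 0.291454
1 − 0.428720 = 0.571280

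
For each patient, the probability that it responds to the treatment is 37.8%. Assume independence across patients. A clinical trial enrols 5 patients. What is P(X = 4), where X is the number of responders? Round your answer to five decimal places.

X ~ Binomial(n=5, p=0.378).
P(X=4) = C(5,4) · p^4 · (1−p)^1
= 5 · 0.020416 · 0.622 = 0.0634933

0.06349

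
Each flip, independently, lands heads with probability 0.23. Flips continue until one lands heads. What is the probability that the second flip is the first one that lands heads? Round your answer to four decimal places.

0.1771

Geometric (trials to first success), p = 0.23.
P(Y = 2) = (1−p)^1 · p = 0.77 · 0.23 = 0.177100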